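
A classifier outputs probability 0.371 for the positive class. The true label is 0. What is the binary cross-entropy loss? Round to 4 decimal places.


For y=0: Loss = -log(1-p)
= -log(1 - 0.371)
= -log(0.629)
= -(-0.4636)
= 0.4636

0.4636


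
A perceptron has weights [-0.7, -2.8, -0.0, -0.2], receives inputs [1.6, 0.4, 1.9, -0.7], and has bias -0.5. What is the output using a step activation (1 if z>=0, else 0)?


z = w . x + b
= -0.7*1.6 + -2.8*0.4 + -0.0*1.9 + -0.2*-0.7 + -0.5
= -1.12 + -1.12 + -0.0 + 0.14 + -0.5
= -2.1 + -0.5
= -2.6
Since z = -2.6 < 0, output = 0

0


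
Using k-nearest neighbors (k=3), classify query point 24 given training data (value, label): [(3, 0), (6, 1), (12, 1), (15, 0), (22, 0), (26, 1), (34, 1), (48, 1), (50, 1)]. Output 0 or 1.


Distances from query 24:
Point 22 (class 0): distance = 2
Point 26 (class 1): distance = 2
Point 15 (class 0): distance = 9
K=3 nearest neighbors: classes = [0, 1, 0]
Votes for class 1: 1 / 3
Majority vote => class 0

0


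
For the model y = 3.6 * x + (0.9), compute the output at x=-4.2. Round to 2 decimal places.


y = 3.6 * -4.2 + (0.9)
= -15.12 + (0.9)
= -14.22

-14.22


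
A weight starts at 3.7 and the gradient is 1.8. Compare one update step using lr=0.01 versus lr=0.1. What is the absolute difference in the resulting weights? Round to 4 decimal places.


With lr=0.01: w_new = 3.7 - 0.01 * 1.8 = 3.682
With lr=0.1: w_new = 3.7 - 0.1 * 1.8 = 3.52
Absolute difference = |3.682 - 3.52|
= 0.1620

0.1620


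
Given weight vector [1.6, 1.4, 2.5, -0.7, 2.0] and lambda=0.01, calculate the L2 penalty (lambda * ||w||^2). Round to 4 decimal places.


Squaring each weight:
1.6^2 = 2.56
1.4^2 = 1.96
2.5^2 = 6.25
(-0.7)^2 = 0.49
2.0^2 = 4.0
Sum of squares = 15.26
Penalty = 0.01 * 15.26 = 0.1526

0.1526


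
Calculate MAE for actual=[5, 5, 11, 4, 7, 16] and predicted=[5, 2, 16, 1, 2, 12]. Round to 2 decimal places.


Absolute errors: [0, 3, 5, 3, 5, 4]
Sum of absolute errors = 20
MAE = 20 / 6 = 3.33

3.33


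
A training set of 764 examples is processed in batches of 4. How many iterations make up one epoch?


Iterations per epoch = dataset_size / batch_size
= 764 / 4
= 191

191


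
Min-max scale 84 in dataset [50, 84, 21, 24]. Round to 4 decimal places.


Min = 21, Max = 84
Range = 84 - 21 = 63
Scaled = (x - min) / (max - min)
= (84 - 21) / 63
= 63 / 63
= 1.0000

1.0000


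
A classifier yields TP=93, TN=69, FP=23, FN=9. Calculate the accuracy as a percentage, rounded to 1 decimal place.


Accuracy = (TP + TN) / (TP + TN + FP + FN) * 100
= (93 + 69) / (93 + 69 + 23 + 9)
= 162 / 194
= 0.8351
= 83.5%

83.5


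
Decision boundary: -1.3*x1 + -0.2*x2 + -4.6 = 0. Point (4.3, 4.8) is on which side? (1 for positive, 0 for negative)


Compute -1.3 * 4.3 + -0.2 * 4.8 + -4.6
= -5.59 + -0.96 + -4.6
= -11.15
Since -11.15 < 0, the point is on the negative side.

0


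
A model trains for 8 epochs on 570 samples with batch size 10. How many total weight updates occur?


Iterations per epoch = 570 / 10 = 57
Total updates = iterations_per_epoch * epochs
= 57 * 8
= 456

456


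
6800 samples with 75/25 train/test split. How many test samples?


Train samples = 6800 * 75% = 5100
Test samples = 6800 - 5100
= 1700

1700


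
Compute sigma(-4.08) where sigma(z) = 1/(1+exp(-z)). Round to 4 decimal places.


sigmoid(z) = 1 / (1 + exp(-z))
exp(-(-4.08)) = exp(4.08) = 59.1455
1 + 59.1455 = 60.1455
1 / 60.1455 = 0.0166

0.0166


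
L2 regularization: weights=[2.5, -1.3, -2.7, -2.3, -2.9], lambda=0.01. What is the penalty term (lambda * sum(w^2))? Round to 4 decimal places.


Squaring each weight:
2.5^2 = 6.25
(-1.3)^2 = 1.69
(-2.7)^2 = 7.29
(-2.3)^2 = 5.29
(-2.9)^2 = 8.41
Sum of squares = 28.93
Penalty = 0.01 * 28.93 = 0.2893

0.2893


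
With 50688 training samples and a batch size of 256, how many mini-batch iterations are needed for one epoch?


Iterations per epoch = dataset_size / batch_size
= 50688 / 256
= 198

198


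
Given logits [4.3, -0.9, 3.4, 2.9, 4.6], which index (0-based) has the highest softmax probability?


Softmax is a monotonic transformation, so it preserves the argmax.
We need to find the index of the maximum logit.
Index 0: 4.3
Index 1: -0.9
Index 2: 3.4
Index 3: 2.9
Index 4: 4.6
Maximum logit = 4.6 at index 4

4


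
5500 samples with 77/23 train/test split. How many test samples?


Train samples = 5500 * 77% = 4235
Test samples = 5500 - 4235
= 1265

1265


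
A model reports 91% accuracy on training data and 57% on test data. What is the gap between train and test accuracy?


Gap = train_accuracy - test_accuracy
= 91 - 57
= 34%
This large gap strongly indicates overfitting.

34


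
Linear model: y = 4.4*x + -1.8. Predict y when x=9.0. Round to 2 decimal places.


y = 4.4 * 9.0 + (-1.8)
= 39.6 + (-1.8)
= 37.80

37.80


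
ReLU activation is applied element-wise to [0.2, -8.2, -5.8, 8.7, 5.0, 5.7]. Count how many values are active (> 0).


ReLU(x) = max(0, x) for each element:
ReLU(0.2) = 0.2
ReLU(-8.2) = 0
ReLU(-5.8) = 0
ReLU(8.7) = 8.7
ReLU(5.0) = 5.0
ReLU(5.7) = 5.7
Active neurons (>0): 4

4


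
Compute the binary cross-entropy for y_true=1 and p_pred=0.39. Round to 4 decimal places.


For y=1: Loss = -log(p)
= -log(0.39)
= -(-0.9416)
= 0.9416

0.9416


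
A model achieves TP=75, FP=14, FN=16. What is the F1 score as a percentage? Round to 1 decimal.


Precision = TP / (TP + FP) = 75 / 89 = 0.8427
Recall = TP / (TP + FN) = 75 / 91 = 0.8242
F1 = 2 * P * R / (P + R)
= 2 * 0.8427 * 0.8242 / (0.8427 + 0.8242)
= 1.3891 / 1.6669
= 0.8333
As percentage: 83.3%

83.3


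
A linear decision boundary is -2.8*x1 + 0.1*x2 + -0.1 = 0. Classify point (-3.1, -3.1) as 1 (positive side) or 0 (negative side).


Compute -2.8 * -3.1 + 0.1 * -3.1 + -0.1
= 8.68 + -0.31 + -0.1
= 8.27
Since 8.27 >= 0, the point is on the positive side.

1


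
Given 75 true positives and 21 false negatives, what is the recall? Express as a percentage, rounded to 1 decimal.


Recall = TP / (TP + FN) * 100
= 75 / (75 + 21)
= 75 / 96
= 0.7812
= 78.1%

78.1


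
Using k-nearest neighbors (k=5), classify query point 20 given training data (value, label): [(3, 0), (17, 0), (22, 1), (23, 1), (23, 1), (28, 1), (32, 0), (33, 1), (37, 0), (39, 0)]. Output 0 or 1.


Distances from query 20:
Point 22 (class 1): distance = 2
Point 17 (class 0): distance = 3
Point 23 (class 1): distance = 3
Point 23 (class 1): distance = 3
Point 28 (class 1): distance = 8
K=5 nearest neighbors: classes = [1, 0, 1, 1, 1]
Votes for class 1: 4 / 5
Majority vote => class 1

1


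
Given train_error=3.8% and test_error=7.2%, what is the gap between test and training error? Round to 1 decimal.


Generalization gap = test_error - train_error
= 7.2 - 3.8
= 3.4%
A moderate gap.

3.4


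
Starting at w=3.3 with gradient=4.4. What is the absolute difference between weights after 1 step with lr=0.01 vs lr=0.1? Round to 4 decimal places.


With lr=0.01: w_new = 3.3 - 0.01 * 4.4 = 3.256
With lr=0.1: w_new = 3.3 - 0.1 * 4.4 = 2.86
Absolute difference = |3.256 - 2.86|
= 0.3960

0.3960


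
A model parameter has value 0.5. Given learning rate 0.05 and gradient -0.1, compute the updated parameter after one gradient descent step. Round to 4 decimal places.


w_new = w_old - lr * gradient
= 0.5 - 0.05 * -0.1
= 0.5 - (-0.005)
= 0.5050

0.5050


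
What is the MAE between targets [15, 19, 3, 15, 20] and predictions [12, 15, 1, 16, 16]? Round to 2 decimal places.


Absolute errors: [3, 4, 2, 1, 4]
Sum of absolute errors = 14
MAE = 14 / 5 = 2.80

2.80


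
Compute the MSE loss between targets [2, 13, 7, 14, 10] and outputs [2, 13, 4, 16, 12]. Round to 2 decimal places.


Differences: [0, 0, 3, -2, -2]
Squared errors: [0, 0, 9, 4, 4]
Sum of squared errors = 17
MSE = 17 / 5 = 3.40

3.40


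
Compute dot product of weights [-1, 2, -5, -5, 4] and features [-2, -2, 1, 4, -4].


Element-wise products:
-1 * -2 = 2
2 * -2 = -4
-5 * 1 = -5
-5 * 4 = -20
4 * -4 = -16
Sum = 2 + -4 + -5 + -20 + -16
= -43

-43


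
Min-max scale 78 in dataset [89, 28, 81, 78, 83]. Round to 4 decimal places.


Min = 28, Max = 89
Range = 89 - 28 = 61
Scaled = (x - min) / (max - min)
= (78 - 28) / 61
= 50 / 61
= 0.8197

0.8197


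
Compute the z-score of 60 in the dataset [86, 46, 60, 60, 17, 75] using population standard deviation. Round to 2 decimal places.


Mean = (86 + 46 + 60 + 60 + 17 + 75) / 6 = 57.3333
Variance = sum((x_i - mean)^2) / n = 483.8889
Std = sqrt(483.8889) = 21.9975
Z = (x - mean) / std
= (60 - 57.3333) / 21.9975
= 2.6667 / 21.9975
= 0.12

0.12


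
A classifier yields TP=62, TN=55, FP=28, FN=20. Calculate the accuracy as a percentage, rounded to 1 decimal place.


Accuracy = (TP + TN) / (TP + TN + FP + FN) * 100
= (62 + 55) / (62 + 55 + 28 + 20)
= 117 / 165
= 0.7091
= 70.9%

70.9


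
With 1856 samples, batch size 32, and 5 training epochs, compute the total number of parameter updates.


Iterations per epoch = 1856 / 32 = 58
Total updates = iterations_per_epoch * epochs
= 58 * 5
= 290

290


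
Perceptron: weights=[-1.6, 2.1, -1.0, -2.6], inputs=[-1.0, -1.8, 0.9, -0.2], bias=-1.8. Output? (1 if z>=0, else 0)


z = w . x + b
= -1.6*-1.0 + 2.1*-1.8 + -1.0*0.9 + -2.6*-0.2 + -1.8
= 1.6 + -3.78 + -0.9 + 0.52 + -1.8
= -2.56 + -1.8
= -4.36
Since z = -4.36 < 0, output = 0

0


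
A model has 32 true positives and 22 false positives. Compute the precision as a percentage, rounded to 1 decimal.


Precision = TP / (TP + FP) * 100
= 32 / (32 + 22)
= 32 / 54
= 0.5926
= 59.3%

59.3


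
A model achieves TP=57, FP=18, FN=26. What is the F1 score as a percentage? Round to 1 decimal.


Precision = TP / (TP + FP) = 57 / 75 = 0.76
Recall = TP / (TP + FN) = 57 / 83 = 0.6867
F1 = 2 * P * R / (P + R)
= 2 * 0.76 * 0.6867 / (0.76 + 0.6867)
= 1.0439 / 1.4467
= 0.7215
As percentage: 72.2%

72.2


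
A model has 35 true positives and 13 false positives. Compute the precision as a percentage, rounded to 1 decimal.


Precision = TP / (TP + FP) * 100
= 35 / (35 + 13)
= 35 / 48
= 0.7292
= 72.9%

72.9


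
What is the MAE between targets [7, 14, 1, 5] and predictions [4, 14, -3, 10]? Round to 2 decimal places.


Absolute errors: [3, 0, 4, 5]
Sum of absolute errors = 12
MAE = 12 / 4 = 3.00

3.00


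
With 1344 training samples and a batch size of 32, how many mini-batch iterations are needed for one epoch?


Iterations per epoch = dataset_size / batch_size
= 1344 / 32
= 42

42


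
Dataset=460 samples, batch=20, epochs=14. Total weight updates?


Iterations per epoch = 460 / 20 = 23
Total updates = iterations_per_epoch * epochs
= 23 * 14
= 322

322


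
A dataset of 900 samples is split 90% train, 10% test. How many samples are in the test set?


Train samples = 900 * 90% = 810
Test samples = 900 - 810
= 90

90


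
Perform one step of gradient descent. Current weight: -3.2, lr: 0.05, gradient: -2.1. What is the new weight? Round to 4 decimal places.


w_new = w_old - lr * gradient
= -3.2 - 0.05 * -2.1
= -3.2 - (-0.105)
= -3.0950

-3.0950


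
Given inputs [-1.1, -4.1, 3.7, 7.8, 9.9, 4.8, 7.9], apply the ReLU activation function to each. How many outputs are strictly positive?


ReLU(x) = max(0, x) for each element:
ReLU(-1.1) = 0
ReLU(-4.1) = 0
ReLU(3.7) = 3.7
ReLU(7.8) = 7.8
ReLU(9.9) = 9.9
ReLU(4.8) = 4.8
ReLU(7.9) = 7.9
Active neurons (>0): 5

5


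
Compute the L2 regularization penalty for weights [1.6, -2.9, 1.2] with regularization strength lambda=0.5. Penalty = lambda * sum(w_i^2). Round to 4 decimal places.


Squaring each weight:
1.6^2 = 2.56
(-2.9)^2 = 8.41
1.2^2 = 1.44
Sum of squares = 12.41
Penalty = 0.5 * 12.41 = 6.2050

6.2050


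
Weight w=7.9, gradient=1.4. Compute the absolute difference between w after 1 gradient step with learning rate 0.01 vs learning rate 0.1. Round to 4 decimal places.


With lr=0.01: w_new = 7.9 - 0.01 * 1.4 = 7.886
With lr=0.1: w_new = 7.9 - 0.1 * 1.4 = 7.76
Absolute difference = |7.886 - 7.76|
= 0.1260

0.1260


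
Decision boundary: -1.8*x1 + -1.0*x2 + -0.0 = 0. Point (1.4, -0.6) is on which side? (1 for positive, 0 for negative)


Compute -1.8 * 1.4 + -1.0 * -0.6 + -0.0
= -2.52 + 0.6 + -0.0
= -1.92
Since -1.92 < 0, the point is on the negative side.

0


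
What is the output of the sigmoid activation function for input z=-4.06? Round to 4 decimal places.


sigmoid(z) = 1 / (1 + exp(-z))
exp(-(-4.06)) = exp(4.06) = 57.9743
1 + 57.9743 = 58.9743
1 / 58.9743 = 0.0170

0.0170


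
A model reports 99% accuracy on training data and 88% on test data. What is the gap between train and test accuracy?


Gap = train_accuracy - test_accuracy
= 99 - 88
= 11%
This gap suggests the model is overfitting.

11


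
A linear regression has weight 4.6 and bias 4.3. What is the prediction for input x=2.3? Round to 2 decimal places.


y = 4.6 * 2.3 + (4.3)
= 10.58 + (4.3)
= 14.88

14.88


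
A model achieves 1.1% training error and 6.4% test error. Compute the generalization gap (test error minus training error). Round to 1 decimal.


Generalization gap = test_error - train_error
= 6.4 - 1.1
= 5.3%
A moderate gap.

5.3


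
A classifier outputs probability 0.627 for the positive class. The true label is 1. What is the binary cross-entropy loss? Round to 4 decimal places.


For y=1: Loss = -log(p)
= -log(0.627)
= -(-0.4668)
= 0.4668

0.4668


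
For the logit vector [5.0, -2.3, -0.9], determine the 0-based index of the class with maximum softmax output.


Softmax is a monotonic transformation, so it preserves the argmax.
We need to find the index of the maximum logit.
Index 0: 5.0
Index 1: -2.3
Index 2: -0.9
Maximum logit = 5.0 at index 0

0


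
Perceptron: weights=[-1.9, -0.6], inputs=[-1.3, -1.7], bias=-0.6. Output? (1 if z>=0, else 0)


z = w . x + b
= -1.9*-1.3 + -0.6*-1.7 + -0.6
= 2.47 + 1.02 + -0.6
= 3.49 + -0.6
= 2.89
Since z = 2.89 >= 0, output = 1

1


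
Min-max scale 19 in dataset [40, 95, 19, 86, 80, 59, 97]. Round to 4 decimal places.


Min = 19, Max = 97
Range = 97 - 19 = 78
Scaled = (x - min) / (max - min)
= (19 - 19) / 78
= 0 / 78
= 0.0000

0.0000


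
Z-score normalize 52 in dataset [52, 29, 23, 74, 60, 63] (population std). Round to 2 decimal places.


Mean = (52 + 29 + 23 + 74 + 60 + 63) / 6 = 50.1667
Variance = sum((x_i - mean)^2) / n = 336.4722
Std = sqrt(336.4722) = 18.3432
Z = (x - mean) / std
= (52 - 50.1667) / 18.3432
= 1.8333 / 18.3432
= 0.10

0.10


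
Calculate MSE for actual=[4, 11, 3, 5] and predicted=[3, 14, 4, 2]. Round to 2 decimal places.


Differences: [1, -3, -1, 3]
Squared errors: [1, 9, 1, 9]
Sum of squared errors = 20
MSE = 20 / 4 = 5.00

5.00


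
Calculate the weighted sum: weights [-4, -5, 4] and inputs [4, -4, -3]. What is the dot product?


Element-wise products:
-4 * 4 = -16
-5 * -4 = 20
4 * -3 = -12
Sum = -16 + 20 + -12
= -8

-8


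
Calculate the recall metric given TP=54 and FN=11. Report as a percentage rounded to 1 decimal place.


Recall = TP / (TP + FN) * 100
= 54 / (54 + 11)
= 54 / 65
= 0.8308
= 83.1%

83.1


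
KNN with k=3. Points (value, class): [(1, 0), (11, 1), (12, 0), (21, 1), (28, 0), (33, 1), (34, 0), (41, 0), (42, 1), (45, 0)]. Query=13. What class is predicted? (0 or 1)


Distances from query 13:
Point 12 (class 0): distance = 1
Point 11 (class 1): distance = 2
Point 21 (class 1): distance = 8
K=3 nearest neighbors: classes = [0, 1, 1]
Votes for class 1: 2 / 3
Majority vote => class 1

1


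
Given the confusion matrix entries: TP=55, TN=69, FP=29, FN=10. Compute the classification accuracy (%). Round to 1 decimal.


Accuracy = (TP + TN) / (TP + TN + FP + FN) * 100
= (55 + 69) / (55 + 69 + 29 + 10)
= 124 / 163
= 0.7607
= 76.1%

76.1


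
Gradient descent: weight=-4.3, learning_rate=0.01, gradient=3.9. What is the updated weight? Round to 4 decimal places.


w_new = w_old - lr * gradient
= -4.3 - 0.01 * 3.9
= -4.3 - (0.039)
= -4.3390

-4.3390


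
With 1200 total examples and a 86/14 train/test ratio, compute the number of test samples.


Train samples = 1200 * 86% = 1032
Test samples = 1200 - 1032
= 168

168


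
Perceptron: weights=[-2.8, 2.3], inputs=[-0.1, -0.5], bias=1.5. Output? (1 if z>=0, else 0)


z = w . x + b
= -2.8*-0.1 + 2.3*-0.5 + 1.5
= 0.28 + -1.15 + 1.5
= -0.87 + 1.5
= 0.63
Since z = 0.63 >= 0, output = 1

1


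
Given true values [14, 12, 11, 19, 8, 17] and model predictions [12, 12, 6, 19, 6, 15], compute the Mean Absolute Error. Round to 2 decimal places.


Absolute errors: [2, 0, 5, 0, 2, 2]
Sum of absolute errors = 11
MAE = 11 / 6 = 1.83

1.83


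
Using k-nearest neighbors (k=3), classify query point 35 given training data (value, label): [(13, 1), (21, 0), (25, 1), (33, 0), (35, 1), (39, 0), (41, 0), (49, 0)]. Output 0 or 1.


Distances from query 35:
Point 35 (class 1): distance = 0
Point 33 (class 0): distance = 2
Point 39 (class 0): distance = 4
K=3 nearest neighbors: classes = [1, 0, 0]
Votes for class 1: 1 / 3
Majority vote => class 0

0


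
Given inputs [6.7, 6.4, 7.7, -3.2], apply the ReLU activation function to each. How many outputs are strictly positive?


ReLU(x) = max(0, x) for each element:
ReLU(6.7) = 6.7
ReLU(6.4) = 6.4
ReLU(7.7) = 7.7
ReLU(-3.2) = 0
Active neurons (>0): 3

3


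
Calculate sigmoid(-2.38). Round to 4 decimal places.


sigmoid(z) = 1 / (1 + exp(-z))
exp(-(-2.38)) = exp(2.38) = 10.8049
1 + 10.8049 = 11.8049
1 / 11.8049 = 0.0847

0.0847


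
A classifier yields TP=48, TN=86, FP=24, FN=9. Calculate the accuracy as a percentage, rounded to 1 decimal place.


Accuracy = (TP + TN) / (TP + TN + FP + FN) * 100
= (48 + 86) / (48 + 86 + 24 + 9)
= 134 / 167
= 0.8024
= 80.2%

80.2


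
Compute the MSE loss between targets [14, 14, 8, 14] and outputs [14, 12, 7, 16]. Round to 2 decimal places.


Differences: [0, 2, 1, -2]
Squared errors: [0, 4, 1, 4]
Sum of squared errors = 9
MSE = 9 / 4 = 2.25

2.25


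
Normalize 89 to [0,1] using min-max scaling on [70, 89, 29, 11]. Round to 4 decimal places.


Min = 11, Max = 89
Range = 89 - 11 = 78
Scaled = (x - min) / (max - min)
= (89 - 11) / 78
= 78 / 78
= 1.0000

1.0000


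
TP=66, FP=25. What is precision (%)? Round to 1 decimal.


Precision = TP / (TP + FP) * 100
= 66 / (66 + 25)
= 66 / 91
= 0.7253
= 72.5%

72.5


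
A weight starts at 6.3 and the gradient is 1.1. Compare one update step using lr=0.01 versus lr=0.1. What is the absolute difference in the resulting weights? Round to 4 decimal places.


With lr=0.01: w_new = 6.3 - 0.01 * 1.1 = 6.289
With lr=0.1: w_new = 6.3 - 0.1 * 1.1 = 6.19
Absolute difference = |6.289 - 6.19|
= 0.0990

0.0990


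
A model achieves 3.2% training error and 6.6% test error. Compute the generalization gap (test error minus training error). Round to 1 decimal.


Generalization gap = test_error - train_error
= 6.6 - 3.2
= 3.4%
A moderate gap.

3.4


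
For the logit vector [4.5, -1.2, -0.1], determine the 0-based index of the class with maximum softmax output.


Softmax is a monotonic transformation, so it preserves the argmax.
We need to find the index of the maximum logit.
Index 0: 4.5
Index 1: -1.2
Index 2: -0.1
Maximum logit = 4.5 at index 0

0


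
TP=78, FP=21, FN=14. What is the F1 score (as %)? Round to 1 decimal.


Precision = TP / (TP + FP) = 78 / 99 = 0.7879
Recall = TP / (TP + FN) = 78 / 92 = 0.8478
F1 = 2 * P * R / (P + R)
= 2 * 0.7879 * 0.8478 / (0.7879 + 0.8478)
= 1.336 / 1.6357
= 0.8168
As percentage: 81.7%

81.7


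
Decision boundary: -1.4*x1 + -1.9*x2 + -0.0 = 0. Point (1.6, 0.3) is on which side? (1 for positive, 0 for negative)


Compute -1.4 * 1.6 + -1.9 * 0.3 + -0.0
= -2.24 + -0.57 + -0.0
= -2.81
Since -2.81 < 0, the point is on the negative side.

0


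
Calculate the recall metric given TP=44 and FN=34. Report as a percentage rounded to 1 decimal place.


Recall = TP / (TP + FN) * 100
= 44 / (44 + 34)
= 44 / 78
= 0.5641
= 56.4%

56.4


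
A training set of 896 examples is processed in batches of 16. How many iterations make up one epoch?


Iterations per epoch = dataset_size / batch_size
= 896 / 16
= 56

56


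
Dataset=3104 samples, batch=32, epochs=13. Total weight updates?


Iterations per epoch = 3104 / 32 = 97
Total updates = iterations_per_epoch * epochs
= 97 * 13
= 1261

1261


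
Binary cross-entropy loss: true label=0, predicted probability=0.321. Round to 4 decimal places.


For y=0: Loss = -log(1-p)
= -log(1 - 0.321)
= -log(0.679)
= -(-0.3871)
= 0.3871

0.3871


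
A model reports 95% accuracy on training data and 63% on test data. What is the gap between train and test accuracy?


Gap = train_accuracy - test_accuracy
= 95 - 63
= 32%
This large gap strongly indicates overfitting.

32


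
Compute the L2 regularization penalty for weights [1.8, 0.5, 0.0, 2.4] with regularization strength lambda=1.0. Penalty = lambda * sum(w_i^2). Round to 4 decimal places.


Squaring each weight:
1.8^2 = 3.24
0.5^2 = 0.25
0.0^2 = 0.0
2.4^2 = 5.76
Sum of squares = 9.25
Penalty = 1.0 * 9.25 = 9.2500

9.2500


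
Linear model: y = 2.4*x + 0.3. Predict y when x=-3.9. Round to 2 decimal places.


y = 2.4 * -3.9 + (0.3)
= -9.36 + (0.3)
= -9.06

-9.06


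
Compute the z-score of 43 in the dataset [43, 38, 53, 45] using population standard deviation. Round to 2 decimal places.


Mean = (43 + 38 + 53 + 45) / 4 = 44.75
Variance = sum((x_i - mean)^2) / n = 29.1875
Std = sqrt(29.1875) = 5.4025
Z = (x - mean) / std
= (43 - 44.75) / 5.4025
= -1.75 / 5.4025
= -0.32

-0.32


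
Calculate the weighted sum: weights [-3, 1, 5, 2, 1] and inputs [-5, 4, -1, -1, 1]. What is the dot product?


Element-wise products:
-3 * -5 = 15
1 * 4 = 4
5 * -1 = -5
2 * -1 = -2
1 * 1 = 1
Sum = 15 + 4 + -5 + -2 + 1
= 13

13


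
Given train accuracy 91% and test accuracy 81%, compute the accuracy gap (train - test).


Gap = train_accuracy - test_accuracy
= 91 - 81
= 10%
This moderate gap may indicate mild overfitting.

10


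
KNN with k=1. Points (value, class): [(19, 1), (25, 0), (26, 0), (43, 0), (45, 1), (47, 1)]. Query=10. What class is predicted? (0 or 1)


Distances from query 10:
Point 19 (class 1): distance = 9
K=1 nearest neighbors: classes = [1]
Votes for class 1: 1 / 1
Majority vote => class 1

1


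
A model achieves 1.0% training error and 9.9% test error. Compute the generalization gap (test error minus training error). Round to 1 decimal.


Generalization gap = test_error - train_error
= 9.9 - 1.0
= 8.9%
A moderate gap.

8.9


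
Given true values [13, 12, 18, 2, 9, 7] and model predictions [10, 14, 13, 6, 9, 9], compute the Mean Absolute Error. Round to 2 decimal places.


Absolute errors: [3, 2, 5, 4, 0, 2]
Sum of absolute errors = 16
MAE = 16 / 6 = 2.67

2.67


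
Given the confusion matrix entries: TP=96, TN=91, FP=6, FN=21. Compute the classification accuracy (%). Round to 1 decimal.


Accuracy = (TP + TN) / (TP + TN + FP + FN) * 100
= (96 + 91) / (96 + 91 + 6 + 21)
= 187 / 214
= 0.8738
= 87.4%

87.4


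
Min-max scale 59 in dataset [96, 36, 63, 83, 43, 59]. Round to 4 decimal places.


Min = 36, Max = 96
Range = 96 - 36 = 60
Scaled = (x - min) / (max - min)
= (59 - 36) / 60
= 23 / 60
= 0.3833

0.3833


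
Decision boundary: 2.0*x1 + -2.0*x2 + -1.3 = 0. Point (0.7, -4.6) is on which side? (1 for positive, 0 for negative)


Compute 2.0 * 0.7 + -2.0 * -4.6 + -1.3
= 1.4 + 9.2 + -1.3
= 9.3
Since 9.3 >= 0, the point is on the positive side.

1


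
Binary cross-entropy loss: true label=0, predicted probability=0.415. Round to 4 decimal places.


For y=0: Loss = -log(1-p)
= -log(1 - 0.415)
= -log(0.585)
= -(-0.5361)
= 0.5361

0.5361


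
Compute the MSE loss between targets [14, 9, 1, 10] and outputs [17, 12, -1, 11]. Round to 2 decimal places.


Differences: [-3, -3, 2, -1]
Squared errors: [9, 9, 4, 1]
Sum of squared errors = 23
MSE = 23 / 4 = 5.75

5.75


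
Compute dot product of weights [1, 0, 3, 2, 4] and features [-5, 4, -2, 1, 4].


Element-wise products:
1 * -5 = -5
0 * 4 = 0
3 * -2 = -6
2 * 1 = 2
4 * 4 = 16
Sum = -5 + 0 + -6 + 2 + 16
= 7

7


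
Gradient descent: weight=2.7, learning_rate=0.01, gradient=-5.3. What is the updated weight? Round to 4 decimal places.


w_new = w_old - lr * gradient
= 2.7 - 0.01 * -5.3
= 2.7 - (-0.053)
= 2.7530

2.7530


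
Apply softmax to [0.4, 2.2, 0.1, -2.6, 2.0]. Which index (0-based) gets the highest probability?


Softmax is a monotonic transformation, so it preserves the argmax.
We need to find the index of the maximum logit.
Index 0: 0.4
Index 1: 2.2
Index 2: 0.1
Index 3: -2.6
Index 4: 2.0
Maximum logit = 2.2 at index 1

1


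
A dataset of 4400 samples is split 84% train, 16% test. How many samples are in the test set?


Train samples = 4400 * 84% = 3696
Test samples = 4400 - 3696
= 704

704


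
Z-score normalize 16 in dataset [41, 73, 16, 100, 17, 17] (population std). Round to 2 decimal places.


Mean = (41 + 73 + 16 + 100 + 17 + 17) / 6 = 44.0
Variance = sum((x_i - mean)^2) / n = 1038.0
Std = sqrt(1038.0) = 32.218
Z = (x - mean) / std
= (16 - 44.0) / 32.218
= -28.0 / 32.218
= -0.87

-0.87


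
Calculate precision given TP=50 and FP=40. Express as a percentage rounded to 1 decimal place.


Precision = TP / (TP + FP) * 100
= 50 / (50 + 40)
= 50 / 90
= 0.5556
= 55.6%

55.6


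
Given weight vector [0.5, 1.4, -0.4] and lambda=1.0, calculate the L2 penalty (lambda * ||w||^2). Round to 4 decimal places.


Squaring each weight:
0.5^2 = 0.25
1.4^2 = 1.96
(-0.4)^2 = 0.16
Sum of squares = 2.37
Penalty = 1.0 * 2.37 = 2.3700

2.3700


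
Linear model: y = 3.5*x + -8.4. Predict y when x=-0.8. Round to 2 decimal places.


y = 3.5 * -0.8 + (-8.4)
= -2.8 + (-8.4)
= -11.20

-11.20


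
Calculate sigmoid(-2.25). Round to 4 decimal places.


sigmoid(z) = 1 / (1 + exp(-z))
exp(-(-2.25)) = exp(2.25) = 9.4877
1 + 9.4877 = 10.4877
1 / 10.4877 = 0.0953

0.0953


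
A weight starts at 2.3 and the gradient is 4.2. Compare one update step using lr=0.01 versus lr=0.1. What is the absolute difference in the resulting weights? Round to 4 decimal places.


With lr=0.01: w_new = 2.3 - 0.01 * 4.2 = 2.258
With lr=0.1: w_new = 2.3 - 0.1 * 4.2 = 1.88
Absolute difference = |2.258 - 1.88|
= 0.3780

0.3780


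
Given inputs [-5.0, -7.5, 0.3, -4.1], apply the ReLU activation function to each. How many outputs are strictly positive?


ReLU(x) = max(0, x) for each element:
ReLU(-5.0) = 0
ReLU(-7.5) = 0
ReLU(0.3) = 0.3
ReLU(-4.1) = 0
Active neurons (>0): 1

1


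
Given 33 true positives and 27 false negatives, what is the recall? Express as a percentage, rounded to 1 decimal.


Recall = TP / (TP + FN) * 100
= 33 / (33 + 27)
= 33 / 60
= 0.55
= 55.0%

55.0


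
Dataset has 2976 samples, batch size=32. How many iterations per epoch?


Iterations per epoch = dataset_size / batch_size
= 2976 / 32
= 93

93


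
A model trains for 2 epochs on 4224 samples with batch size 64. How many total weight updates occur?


Iterations per epoch = 4224 / 64 = 66
Total updates = iterations_per_epoch * epochs
= 66 * 2
= 132

132


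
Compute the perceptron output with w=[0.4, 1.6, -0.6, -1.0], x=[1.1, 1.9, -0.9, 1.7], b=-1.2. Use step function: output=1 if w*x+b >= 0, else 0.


z = w . x + b
= 0.4*1.1 + 1.6*1.9 + -0.6*-0.9 + -1.0*1.7 + -1.2
= 0.44 + 3.04 + 0.54 + -1.7 + -1.2
= 2.32 + -1.2
= 1.12
Since z = 1.12 >= 0, output = 1

1


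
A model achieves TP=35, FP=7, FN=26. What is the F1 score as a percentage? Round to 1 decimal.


Precision = TP / (TP + FP) = 35 / 42 = 0.8333
Recall = TP / (TP + FN) = 35 / 61 = 0.5738
F1 = 2 * P * R / (P + R)
= 2 * 0.8333 * 0.5738 / (0.8333 + 0.5738)
= 0.9563 / 1.4071
= 0.6796
As percentage: 68.0%

68.0


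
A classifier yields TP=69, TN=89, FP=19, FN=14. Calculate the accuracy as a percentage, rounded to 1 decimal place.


Accuracy = (TP + TN) / (TP + TN + FP + FN) * 100
= (69 + 89) / (69 + 89 + 19 + 14)
= 158 / 191
= 0.8272
= 82.7%

82.7


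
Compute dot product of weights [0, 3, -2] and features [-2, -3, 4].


Element-wise products:
0 * -2 = 0
3 * -3 = -9
-2 * 4 = -8
Sum = 0 + -9 + -8
= -17

-17


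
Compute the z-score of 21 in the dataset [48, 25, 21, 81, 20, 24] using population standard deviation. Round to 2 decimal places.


Mean = (48 + 25 + 21 + 81 + 20 + 24) / 6 = 36.5
Variance = sum((x_i - mean)^2) / n = 485.5833
Std = sqrt(485.5833) = 22.036
Z = (x - mean) / std
= (21 - 36.5) / 22.036
= -15.5 / 22.036
= -0.70

-0.70


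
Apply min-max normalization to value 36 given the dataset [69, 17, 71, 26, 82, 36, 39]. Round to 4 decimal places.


Min = 17, Max = 82
Range = 82 - 17 = 65
Scaled = (x - min) / (max - min)
= (36 - 17) / 65
= 19 / 65
= 0.2923

0.2923


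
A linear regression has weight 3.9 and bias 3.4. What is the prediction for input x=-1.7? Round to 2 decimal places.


y = 3.9 * -1.7 + (3.4)
= -6.63 + (3.4)
= -3.23

-3.23


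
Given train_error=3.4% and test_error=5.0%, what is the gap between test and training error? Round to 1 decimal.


Generalization gap = test_error - train_error
= 5.0 - 3.4
= 1.6%
A small gap suggests good generalization.

1.6


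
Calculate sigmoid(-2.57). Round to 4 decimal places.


sigmoid(z) = 1 / (1 + exp(-z))
exp(-(-2.57)) = exp(2.57) = 13.0658
1 + 13.0658 = 14.0658
1 / 14.0658 = 0.0711

0.0711


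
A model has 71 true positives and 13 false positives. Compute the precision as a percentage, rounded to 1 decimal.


Precision = TP / (TP + FP) * 100
= 71 / (71 + 13)
= 71 / 84
= 0.8452
= 84.5%

84.5


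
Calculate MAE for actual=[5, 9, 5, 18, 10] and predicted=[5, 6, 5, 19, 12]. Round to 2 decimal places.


Absolute errors: [0, 3, 0, 1, 2]
Sum of absolute errors = 6
MAE = 6 / 5 = 1.20

1.20


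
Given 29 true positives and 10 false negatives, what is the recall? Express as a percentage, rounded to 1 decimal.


Recall = TP / (TP + FN) * 100
= 29 / (29 + 10)
= 29 / 39
= 0.7436
= 74.4%

74.4


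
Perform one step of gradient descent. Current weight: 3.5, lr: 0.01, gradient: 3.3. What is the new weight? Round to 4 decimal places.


w_new = w_old - lr * gradient
= 3.5 - 0.01 * 3.3
= 3.5 - (0.033)
= 3.4670

3.4670


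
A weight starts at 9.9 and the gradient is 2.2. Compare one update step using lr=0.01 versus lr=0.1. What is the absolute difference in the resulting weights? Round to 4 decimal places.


With lr=0.01: w_new = 9.9 - 0.01 * 2.2 = 9.878
With lr=0.1: w_new = 9.9 - 0.1 * 2.2 = 9.68
Absolute difference = |9.878 - 9.68|
= 0.1980

0.1980


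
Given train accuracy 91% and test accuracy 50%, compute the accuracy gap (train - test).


Gap = train_accuracy - test_accuracy
= 91 - 50
= 41%
This large gap strongly indicates overfitting.

41


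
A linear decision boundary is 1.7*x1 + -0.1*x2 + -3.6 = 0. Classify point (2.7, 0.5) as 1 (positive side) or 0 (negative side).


Compute 1.7 * 2.7 + -0.1 * 0.5 + -3.6
= 4.59 + -0.05 + -3.6
= 0.94
Since 0.94 >= 0, the point is on the positive side.

1


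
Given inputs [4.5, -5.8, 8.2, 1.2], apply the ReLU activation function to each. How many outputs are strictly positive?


ReLU(x) = max(0, x) for each element:
ReLU(4.5) = 4.5
ReLU(-5.8) = 0
ReLU(8.2) = 8.2
ReLU(1.2) = 1.2
Active neurons (>0): 3

3


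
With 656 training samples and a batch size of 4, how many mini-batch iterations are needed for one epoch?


Iterations per epoch = dataset_size / batch_size
= 656 / 4
= 164

164


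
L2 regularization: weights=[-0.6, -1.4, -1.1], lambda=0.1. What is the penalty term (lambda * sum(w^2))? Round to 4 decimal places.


Squaring each weight:
(-0.6)^2 = 0.36
(-1.4)^2 = 1.96
(-1.1)^2 = 1.21
Sum of squares = 3.53
Penalty = 0.1 * 3.53 = 0.3530

0.3530


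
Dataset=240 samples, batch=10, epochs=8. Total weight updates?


Iterations per epoch = 240 / 10 = 24
Total updates = iterations_per_epoch * epochs
= 24 * 8
= 192

192


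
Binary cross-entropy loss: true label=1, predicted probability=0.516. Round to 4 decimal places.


For y=1: Loss = -log(p)
= -log(0.516)
= -(-0.6616)
= 0.6616

0.6616


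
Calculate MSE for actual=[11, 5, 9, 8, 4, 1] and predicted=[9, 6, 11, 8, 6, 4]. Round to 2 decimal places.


Differences: [2, -1, -2, 0, -2, -3]
Squared errors: [4, 1, 4, 0, 4, 9]
Sum of squared errors = 22
MSE = 22 / 6 = 3.67

3.67


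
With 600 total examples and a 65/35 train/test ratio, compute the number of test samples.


Train samples = 600 * 65% = 390
Test samples = 600 - 390
= 210

210


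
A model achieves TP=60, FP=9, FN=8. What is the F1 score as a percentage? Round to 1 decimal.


Precision = TP / (TP + FP) = 60 / 69 = 0.8696
Recall = TP / (TP + FN) = 60 / 68 = 0.8824
F1 = 2 * P * R / (P + R)
= 2 * 0.8696 * 0.8824 / (0.8696 + 0.8824)
= 1.5345 / 1.7519
= 0.8759
As percentage: 87.6%

87.6


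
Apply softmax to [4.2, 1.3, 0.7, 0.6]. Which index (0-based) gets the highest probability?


Softmax is a monotonic transformation, so it preserves the argmax.
We need to find the index of the maximum logit.
Index 0: 4.2
Index 1: 1.3
Index 2: 0.7
Index 3: 0.6
Maximum logit = 4.2 at index 0

0


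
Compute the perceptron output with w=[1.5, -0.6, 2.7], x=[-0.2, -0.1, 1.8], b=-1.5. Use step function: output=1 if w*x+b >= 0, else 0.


z = w . x + b
= 1.5*-0.2 + -0.6*-0.1 + 2.7*1.8 + -1.5
= -0.3 + 0.06 + 4.86 + -1.5
= 4.62 + -1.5
= 3.12
Since z = 3.12 >= 0, output = 1

1


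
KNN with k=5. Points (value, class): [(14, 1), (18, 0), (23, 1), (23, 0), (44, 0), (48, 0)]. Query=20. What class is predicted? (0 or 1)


Distances from query 20:
Point 18 (class 0): distance = 2
Point 23 (class 0): distance = 3
Point 23 (class 1): distance = 3
Point 14 (class 1): distance = 6
Point 44 (class 0): distance = 24
K=5 nearest neighbors: classes = [0, 0, 1, 1, 0]
Votes for class 1: 2 / 5
Majority vote => class 0

0


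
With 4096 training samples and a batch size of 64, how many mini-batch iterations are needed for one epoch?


Iterations per epoch = dataset_size / batch_size
= 4096 / 64
= 64

64


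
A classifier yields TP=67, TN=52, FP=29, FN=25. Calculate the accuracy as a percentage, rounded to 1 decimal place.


Accuracy = (TP + TN) / (TP + TN + FP + FN) * 100
= (67 + 52) / (67 + 52 + 29 + 25)
= 119 / 173
= 0.6879
= 68.8%

68.8


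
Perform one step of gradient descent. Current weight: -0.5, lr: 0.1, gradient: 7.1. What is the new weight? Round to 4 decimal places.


w_new = w_old - lr * gradient
= -0.5 - 0.1 * 7.1
= -0.5 - (0.71)
= -1.2100

-1.2100


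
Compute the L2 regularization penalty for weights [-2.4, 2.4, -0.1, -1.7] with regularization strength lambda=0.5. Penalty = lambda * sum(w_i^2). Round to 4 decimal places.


Squaring each weight:
(-2.4)^2 = 5.76
2.4^2 = 5.76
(-0.1)^2 = 0.01
(-1.7)^2 = 2.89
Sum of squares = 14.42
Penalty = 0.5 * 14.42 = 7.2100

7.2100


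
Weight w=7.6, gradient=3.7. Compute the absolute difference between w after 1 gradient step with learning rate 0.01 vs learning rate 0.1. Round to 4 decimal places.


With lr=0.01: w_new = 7.6 - 0.01 * 3.7 = 7.563
With lr=0.1: w_new = 7.6 - 0.1 * 3.7 = 7.23
Absolute difference = |7.563 - 7.23|
= 0.3330

0.3330


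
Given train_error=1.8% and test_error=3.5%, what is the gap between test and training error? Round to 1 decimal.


Generalization gap = test_error - train_error
= 3.5 - 1.8
= 1.7%
A small gap suggests good generalization.

1.7


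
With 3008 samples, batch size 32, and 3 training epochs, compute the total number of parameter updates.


Iterations per epoch = 3008 / 32 = 94
Total updates = iterations_per_epoch * epochs
= 94 * 3
= 282

282


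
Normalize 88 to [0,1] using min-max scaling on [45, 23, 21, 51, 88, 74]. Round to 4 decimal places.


Min = 21, Max = 88
Range = 88 - 21 = 67
Scaled = (x - min) / (max - min)
= (88 - 21) / 67
= 67 / 67
= 1.0000

1.0000


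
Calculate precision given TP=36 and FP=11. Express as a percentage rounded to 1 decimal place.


Precision = TP / (TP + FP) * 100
= 36 / (36 + 11)
= 36 / 47
= 0.766
= 76.6%

76.6


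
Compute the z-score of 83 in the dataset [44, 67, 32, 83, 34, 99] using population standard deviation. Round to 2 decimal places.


Mean = (44 + 67 + 32 + 83 + 34 + 99) / 6 = 59.8333
Variance = sum((x_i - mean)^2) / n = 635.8056
Std = sqrt(635.8056) = 25.2152
Z = (x - mean) / std
= (83 - 59.8333) / 25.2152
= 23.1667 / 25.2152
= 0.92

0.92


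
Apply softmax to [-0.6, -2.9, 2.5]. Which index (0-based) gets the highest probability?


Softmax is a monotonic transformation, so it preserves the argmax.
We need to find the index of the maximum logit.
Index 0: -0.6
Index 1: -2.9
Index 2: 2.5
Maximum logit = 2.5 at index 2

2


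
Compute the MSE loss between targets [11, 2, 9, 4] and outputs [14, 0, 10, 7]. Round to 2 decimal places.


Differences: [-3, 2, -1, -3]
Squared errors: [9, 4, 1, 9]
Sum of squared errors = 23
MSE = 23 / 4 = 5.75

5.75


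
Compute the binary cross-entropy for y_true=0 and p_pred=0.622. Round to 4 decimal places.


For y=0: Loss = -log(1-p)
= -log(1 - 0.622)
= -log(0.378)
= -(-0.9729)
= 0.9729

0.9729


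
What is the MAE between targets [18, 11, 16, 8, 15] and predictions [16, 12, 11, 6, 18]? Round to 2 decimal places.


Absolute errors: [2, 1, 5, 2, 3]
Sum of absolute errors = 13
MAE = 13 / 5 = 2.60

2.60


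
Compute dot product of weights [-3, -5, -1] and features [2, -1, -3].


Element-wise products:
-3 * 2 = -6
-5 * -1 = 5
-1 * -3 = 3
Sum = -6 + 5 + 3
= 2

2


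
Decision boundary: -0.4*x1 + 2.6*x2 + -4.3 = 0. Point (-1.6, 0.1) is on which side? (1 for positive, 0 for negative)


Compute -0.4 * -1.6 + 2.6 * 0.1 + -4.3
= 0.64 + 0.26 + -4.3
= -3.4
Since -3.4 < 0, the point is on the negative side.

0


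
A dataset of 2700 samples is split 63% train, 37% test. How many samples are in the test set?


Train samples = 2700 * 63% = 1701
Test samples = 2700 - 1701
= 999

999


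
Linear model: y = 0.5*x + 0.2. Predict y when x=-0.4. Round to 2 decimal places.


y = 0.5 * -0.4 + (0.2)
= -0.2 + (0.2)
= 0.00

0.00


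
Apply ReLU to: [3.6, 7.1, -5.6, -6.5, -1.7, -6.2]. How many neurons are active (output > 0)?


ReLU(x) = max(0, x) for each element:
ReLU(3.6) = 3.6
ReLU(7.1) = 7.1
ReLU(-5.6) = 0
ReLU(-6.5) = 0
ReLU(-1.7) = 0
ReLU(-6.2) = 0
Active neurons (>0): 2

2


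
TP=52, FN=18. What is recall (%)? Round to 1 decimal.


Recall = TP / (TP + FN) * 100
= 52 / (52 + 18)
= 52 / 70
= 0.7429
= 74.3%

74.3


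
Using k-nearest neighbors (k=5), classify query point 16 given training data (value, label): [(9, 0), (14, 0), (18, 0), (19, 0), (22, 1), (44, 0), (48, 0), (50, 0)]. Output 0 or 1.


Distances from query 16:
Point 14 (class 0): distance = 2
Point 18 (class 0): distance = 2
Point 19 (class 0): distance = 3
Point 22 (class 1): distance = 6
Point 9 (class 0): distance = 7
K=5 nearest neighbors: classes = [0, 0, 0, 1, 0]
Votes for class 1: 1 / 5
Majority vote => class 0

0


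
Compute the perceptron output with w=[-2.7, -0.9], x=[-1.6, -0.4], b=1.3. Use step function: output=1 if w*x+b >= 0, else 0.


z = w . x + b
= -2.7*-1.6 + -0.9*-0.4 + 1.3
= 4.32 + 0.36 + 1.3
= 4.68 + 1.3
= 5.98
Since z = 5.98 >= 0, output = 1

1


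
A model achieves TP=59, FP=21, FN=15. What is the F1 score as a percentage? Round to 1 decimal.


Precision = TP / (TP + FP) = 59 / 80 = 0.7375
Recall = TP / (TP + FN) = 59 / 74 = 0.7973
F1 = 2 * P * R / (P + R)
= 2 * 0.7375 * 0.7973 / (0.7375 + 0.7973)
= 1.176 / 1.5348
= 0.7662
As percentage: 76.6%

76.6


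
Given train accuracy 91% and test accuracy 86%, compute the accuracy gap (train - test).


Gap = train_accuracy - test_accuracy
= 91 - 86
= 5%
This moderate gap may indicate mild overfitting.

5
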